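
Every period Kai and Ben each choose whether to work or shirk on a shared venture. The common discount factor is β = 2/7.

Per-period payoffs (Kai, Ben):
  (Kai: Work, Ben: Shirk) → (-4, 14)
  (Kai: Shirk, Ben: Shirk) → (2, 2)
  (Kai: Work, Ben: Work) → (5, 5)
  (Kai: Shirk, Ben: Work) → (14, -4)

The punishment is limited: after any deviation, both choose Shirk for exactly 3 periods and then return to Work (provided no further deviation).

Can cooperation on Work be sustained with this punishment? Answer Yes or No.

No

Comparing payoff streams over the 4 periods until play realigns: cooperate → 5(1+β+…+β^3); deviate → 14 + 2(β+…+β^3).
Cooperation is sustained iff (5−2)(β+…+β^3) ≥ 14−5.
β+…+β^3 = 2/7·(1−(2/7)^3)/(1−2/7) = 0.3907, and (14−5)/(5−2) = 3.0000.
0.3907 < 3.0000, so cooperation is not sustainable.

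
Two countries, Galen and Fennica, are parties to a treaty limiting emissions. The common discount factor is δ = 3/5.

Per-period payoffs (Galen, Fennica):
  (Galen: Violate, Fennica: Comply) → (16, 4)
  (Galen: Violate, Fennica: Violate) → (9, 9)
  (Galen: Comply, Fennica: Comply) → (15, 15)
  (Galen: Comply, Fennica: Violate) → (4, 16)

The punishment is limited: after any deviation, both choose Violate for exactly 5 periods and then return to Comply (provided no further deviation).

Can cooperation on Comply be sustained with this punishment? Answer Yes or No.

Comparing payoff streams over the 6 periods until play realigns: cooperate → 15(1+δ+…+δ^5); deviate → 16 + 9(δ+…+δ^5).
Cooperation is sustained iff (15−9)(δ+…+δ^5) ≥ 16−15.
δ+…+δ^5 = 3/5·(1−(3/5)^5)/(1−3/5) = 1.3834, and (16−15)/(15−9) = 0.1667.
1.3834 ≥ 0.1667, so cooperation is sustainable.

Yes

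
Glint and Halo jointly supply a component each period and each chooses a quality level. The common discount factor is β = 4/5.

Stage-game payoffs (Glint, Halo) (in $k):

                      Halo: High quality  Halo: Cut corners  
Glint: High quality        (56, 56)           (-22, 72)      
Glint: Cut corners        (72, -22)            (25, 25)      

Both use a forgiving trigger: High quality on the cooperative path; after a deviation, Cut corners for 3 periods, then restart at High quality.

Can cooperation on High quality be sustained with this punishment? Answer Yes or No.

Yes

IC: β+…+β^3 ≥ (72−56)/(56−25) = 16/31.
At β = 4/5: partial sum = 1.9520 ≥ 0.5161. Cooperation sustainable.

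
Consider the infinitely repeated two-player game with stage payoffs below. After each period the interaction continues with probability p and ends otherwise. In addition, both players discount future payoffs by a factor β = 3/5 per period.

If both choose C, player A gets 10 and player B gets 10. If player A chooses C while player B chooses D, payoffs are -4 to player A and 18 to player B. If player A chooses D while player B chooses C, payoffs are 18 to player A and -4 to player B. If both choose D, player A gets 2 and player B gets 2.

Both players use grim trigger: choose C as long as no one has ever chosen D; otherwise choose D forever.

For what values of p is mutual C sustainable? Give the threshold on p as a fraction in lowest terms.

Expected continuation weight on next period's payoff is β·p = 3/5·p, which plays the role of the discount factor.
Cooperation requires 3/5·p ≥ (18−10)/(18−2) = 1/2, hence p ≥ 5/6.

5/6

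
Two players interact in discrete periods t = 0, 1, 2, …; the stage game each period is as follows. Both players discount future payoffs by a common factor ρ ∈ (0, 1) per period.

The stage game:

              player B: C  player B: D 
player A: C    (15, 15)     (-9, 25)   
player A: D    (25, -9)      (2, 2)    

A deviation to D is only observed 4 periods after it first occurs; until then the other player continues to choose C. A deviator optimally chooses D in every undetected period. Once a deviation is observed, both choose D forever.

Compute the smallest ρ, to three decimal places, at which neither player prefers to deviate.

Deviating for the 4 undetected periods gains 25−15 = 10 per period over cooperation, then loses 15−2 = 13 per period forever once punishment starts.
Gain: 10(1 + ρ + … + ρ^3); loss: 13·ρ^4/(1−ρ).
No profitable deviation ⇔ 10(1−ρ^4) ≤ 13·ρ^4, i.e. ρ^4 ≥ 10/(10+13) = 10/23.
Hence ρ ≥ (10/23)^(1/4) ≈ 0.812.

0.812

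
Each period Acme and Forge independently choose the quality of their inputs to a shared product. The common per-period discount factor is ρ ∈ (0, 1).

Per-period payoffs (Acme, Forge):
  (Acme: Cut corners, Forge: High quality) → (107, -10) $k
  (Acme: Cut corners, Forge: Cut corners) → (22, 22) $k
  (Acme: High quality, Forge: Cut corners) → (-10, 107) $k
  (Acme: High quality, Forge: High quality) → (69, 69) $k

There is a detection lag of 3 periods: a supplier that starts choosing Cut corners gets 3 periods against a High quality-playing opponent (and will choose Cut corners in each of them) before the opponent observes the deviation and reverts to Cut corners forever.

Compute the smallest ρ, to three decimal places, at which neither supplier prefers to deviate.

0.765

Deviating for the 3 undetected periods gains 107−69 = 38 per period over cooperation, then loses 69−22 = 47 per period forever once punishment starts.
Gain: 38(1 + ρ + … + ρ^2); loss: 47·ρ^3/(1−ρ).
No profitable deviation ⇔ 38(1−ρ^3) ≤ 47·ρ^3, i.e. ρ^3 ≥ 38/(38+47) = 38/85.
Hence ρ ≥ (38/85)^(1/3) ≈ 0.765.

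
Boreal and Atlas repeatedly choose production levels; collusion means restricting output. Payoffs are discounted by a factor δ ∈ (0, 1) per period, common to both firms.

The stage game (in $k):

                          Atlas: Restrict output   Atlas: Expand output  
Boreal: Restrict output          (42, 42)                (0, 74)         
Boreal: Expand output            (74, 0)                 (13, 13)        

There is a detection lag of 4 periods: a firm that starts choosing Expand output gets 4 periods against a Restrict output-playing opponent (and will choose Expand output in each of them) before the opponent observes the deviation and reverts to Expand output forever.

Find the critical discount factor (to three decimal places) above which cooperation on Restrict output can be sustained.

Deviating for the 4 undetected periods gains 74−42 = 32 per period over cooperation, then loses 42−13 = 29 per period forever once punishment starts.
Gain: 32(1 + δ + … + δ^3); loss: 29·δ^4/(1−δ).
No profitable deviation ⇔ 32(1−δ^4) ≤ 29·δ^4, i.e. δ^4 ≥ 32/(32+29) = 32/61.
Hence δ ≥ (32/61)^(1/4) ≈ 0.851.

0.851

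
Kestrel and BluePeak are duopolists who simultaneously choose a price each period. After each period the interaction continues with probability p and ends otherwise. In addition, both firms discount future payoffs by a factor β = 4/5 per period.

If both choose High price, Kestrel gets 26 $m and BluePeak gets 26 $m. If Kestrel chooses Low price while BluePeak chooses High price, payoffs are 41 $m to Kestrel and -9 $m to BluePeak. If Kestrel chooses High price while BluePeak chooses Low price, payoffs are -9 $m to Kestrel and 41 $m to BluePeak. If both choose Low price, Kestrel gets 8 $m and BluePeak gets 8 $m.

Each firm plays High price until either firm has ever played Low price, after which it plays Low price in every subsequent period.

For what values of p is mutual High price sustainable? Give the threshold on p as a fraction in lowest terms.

25/44

With continuation probability p and discount β, the effective per-period discount factor is βp.
Grim-trigger IC: βp ≥ (41−26)/(41−8) = 5/11.
So p ≥ (5/11)/(4/5) = 25/44.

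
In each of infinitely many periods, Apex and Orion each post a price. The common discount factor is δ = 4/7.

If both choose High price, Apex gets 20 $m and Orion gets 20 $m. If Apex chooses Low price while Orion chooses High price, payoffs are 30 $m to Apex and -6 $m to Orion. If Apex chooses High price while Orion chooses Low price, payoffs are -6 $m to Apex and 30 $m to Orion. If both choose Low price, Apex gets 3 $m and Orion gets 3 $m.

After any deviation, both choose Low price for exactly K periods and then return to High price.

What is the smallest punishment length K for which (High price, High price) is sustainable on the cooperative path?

2

No profitable deviation requires (20−3)(δ+…+δ^K) ≥ 30−20, i.e. δ+…+δ^K ≥ 10/17 ≈ 0.5882.
With δ = 4/7, the partial sums are K=1: 0.5714, K=2: 0.8980.
K = 2 is the first length at which the sum reaches 0.5882.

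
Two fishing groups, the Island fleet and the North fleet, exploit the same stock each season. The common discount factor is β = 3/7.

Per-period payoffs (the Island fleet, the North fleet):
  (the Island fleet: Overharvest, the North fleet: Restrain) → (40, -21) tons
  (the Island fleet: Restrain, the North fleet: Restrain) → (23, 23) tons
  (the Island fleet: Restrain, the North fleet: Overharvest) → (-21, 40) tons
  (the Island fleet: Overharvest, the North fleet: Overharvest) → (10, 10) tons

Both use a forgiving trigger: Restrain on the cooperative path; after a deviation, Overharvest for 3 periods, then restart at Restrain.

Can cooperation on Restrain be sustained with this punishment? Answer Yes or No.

No

IC: β+…+β^3 ≥ (40−23)/(23−10) = 17/13.
At β = 3/7: partial sum = 0.6910 < 1.3077. Cooperation not sustainable.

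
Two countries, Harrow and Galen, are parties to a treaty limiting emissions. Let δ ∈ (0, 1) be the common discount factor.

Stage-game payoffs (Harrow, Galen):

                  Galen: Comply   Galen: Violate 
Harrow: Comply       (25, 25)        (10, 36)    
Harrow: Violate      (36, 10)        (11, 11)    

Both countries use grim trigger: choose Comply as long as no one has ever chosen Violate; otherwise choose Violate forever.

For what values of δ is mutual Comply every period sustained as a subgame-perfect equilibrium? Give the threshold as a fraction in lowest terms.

11/25

25/(1−δ) ≥ 36 + 11δ/(1−δ)
25 ≥ 36 − 25δ
δ ≥ 11/25.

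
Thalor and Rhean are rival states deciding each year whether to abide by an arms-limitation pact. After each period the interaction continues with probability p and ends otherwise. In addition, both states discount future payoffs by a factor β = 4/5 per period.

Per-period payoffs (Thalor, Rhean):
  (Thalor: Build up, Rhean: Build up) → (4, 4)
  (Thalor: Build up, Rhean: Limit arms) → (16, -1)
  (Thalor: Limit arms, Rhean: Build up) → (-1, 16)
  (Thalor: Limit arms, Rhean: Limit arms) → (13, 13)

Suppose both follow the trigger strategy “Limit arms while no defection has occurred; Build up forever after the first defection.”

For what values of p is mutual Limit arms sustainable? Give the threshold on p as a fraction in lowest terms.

Expected continuation weight on next period's payoff is β·p = 4/5·p, which plays the role of the discount factor.
Cooperation requires 4/5·p ≥ (16−13)/(16−4) = 1/4, hence p ≥ 5/16.

5/16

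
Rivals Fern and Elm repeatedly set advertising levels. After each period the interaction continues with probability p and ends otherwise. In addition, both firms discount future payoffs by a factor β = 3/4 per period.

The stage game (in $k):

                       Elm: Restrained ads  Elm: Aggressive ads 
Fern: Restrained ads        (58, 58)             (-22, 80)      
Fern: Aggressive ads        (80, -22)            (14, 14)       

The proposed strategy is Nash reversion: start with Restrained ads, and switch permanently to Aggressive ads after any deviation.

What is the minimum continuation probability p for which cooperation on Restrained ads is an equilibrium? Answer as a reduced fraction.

4/9

Expected continuation weight on next period's payoff is β·p = 3/4·p, which plays the role of the discount factor.
Cooperation requires 3/4·p ≥ (80−58)/(80−14) = 1/3, hence p ≥ 4/9.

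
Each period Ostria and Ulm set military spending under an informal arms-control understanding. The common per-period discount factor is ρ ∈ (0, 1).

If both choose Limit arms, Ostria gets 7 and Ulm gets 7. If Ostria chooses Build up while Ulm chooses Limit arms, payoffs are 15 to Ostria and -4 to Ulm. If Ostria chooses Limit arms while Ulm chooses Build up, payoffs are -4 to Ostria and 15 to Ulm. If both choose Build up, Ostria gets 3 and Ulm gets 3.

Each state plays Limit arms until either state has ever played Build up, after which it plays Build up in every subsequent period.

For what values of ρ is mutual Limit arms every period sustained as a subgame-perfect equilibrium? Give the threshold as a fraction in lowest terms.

2/3

One-period gain from deviating is 15 − 7 = 8. The loss is 7 − 3 = 4 in every subsequent period, with present value 4·ρ/(1−ρ).
Deviation is unprofitable when 4·ρ/(1−ρ) ≥ 8, i.e. ρ/(1−ρ) ≥ 2.
Equivalently ρ ≥ 8/(8+4) = 2/3.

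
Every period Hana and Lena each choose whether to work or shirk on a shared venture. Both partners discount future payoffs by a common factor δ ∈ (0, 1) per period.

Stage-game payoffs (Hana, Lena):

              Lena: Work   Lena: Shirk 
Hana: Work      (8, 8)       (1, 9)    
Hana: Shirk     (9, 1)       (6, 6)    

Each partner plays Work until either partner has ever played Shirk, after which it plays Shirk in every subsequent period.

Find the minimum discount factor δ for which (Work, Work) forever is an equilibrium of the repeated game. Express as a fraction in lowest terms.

1/3

One-period gain from deviating is 9 − 8 = 1. The loss is 8 − 6 = 2 in every subsequent period, with present value 2·δ/(1−δ).
Deviation is unprofitable when 2·δ/(1−δ) ≥ 1, i.e. δ/(1−δ) ≥ 1/2.
Equivalently δ ≥ 1/(1+2) = 1/3.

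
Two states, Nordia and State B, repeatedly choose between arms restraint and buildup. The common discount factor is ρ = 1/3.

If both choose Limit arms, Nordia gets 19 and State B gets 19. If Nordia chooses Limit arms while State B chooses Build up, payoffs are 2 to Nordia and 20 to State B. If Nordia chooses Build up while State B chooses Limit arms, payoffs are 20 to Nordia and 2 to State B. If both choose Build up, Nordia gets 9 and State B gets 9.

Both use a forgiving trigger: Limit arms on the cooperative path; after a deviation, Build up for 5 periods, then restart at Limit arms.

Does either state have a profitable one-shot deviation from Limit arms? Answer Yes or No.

No

IC: ρ+…+ρ^5 ≥ (20−19)/(19−9) = 1/10.
At ρ = 1/3: partial sum = 0.4979 ≥ 0.1000. Cooperation sustainable.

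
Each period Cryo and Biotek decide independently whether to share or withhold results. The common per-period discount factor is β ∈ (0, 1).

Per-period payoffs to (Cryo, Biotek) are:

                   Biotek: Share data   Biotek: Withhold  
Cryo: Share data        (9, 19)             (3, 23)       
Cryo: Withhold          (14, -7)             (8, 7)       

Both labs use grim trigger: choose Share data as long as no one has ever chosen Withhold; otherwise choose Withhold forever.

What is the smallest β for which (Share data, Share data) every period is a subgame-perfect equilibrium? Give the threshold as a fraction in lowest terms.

5/6

For Cryo: deviation gain 14−9 = 5, per-period punishment loss 9−8 = 1. IC gives β ≥ 5/6.
For Biotek: gain 4, loss 12 per period, so β ≥ 4/16 = 1/4.
The tighter constraint is Cryo's, so cooperation needs β ≥ 5/6.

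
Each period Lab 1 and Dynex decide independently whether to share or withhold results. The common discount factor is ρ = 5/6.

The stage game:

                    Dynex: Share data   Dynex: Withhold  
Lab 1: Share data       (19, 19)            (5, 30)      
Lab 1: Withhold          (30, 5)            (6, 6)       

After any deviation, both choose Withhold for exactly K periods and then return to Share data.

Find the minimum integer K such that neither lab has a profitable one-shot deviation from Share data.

2

No profitable deviation requires (19−6)(ρ+…+ρ^K) ≥ 30−19, i.e. ρ+…+ρ^K ≥ 11/13 ≈ 0.8462.
With ρ = 5/6, the partial sums are K=1: 0.8333, K=2: 1.5278.
K = 2 is the first length at which the sum reaches 0.8462.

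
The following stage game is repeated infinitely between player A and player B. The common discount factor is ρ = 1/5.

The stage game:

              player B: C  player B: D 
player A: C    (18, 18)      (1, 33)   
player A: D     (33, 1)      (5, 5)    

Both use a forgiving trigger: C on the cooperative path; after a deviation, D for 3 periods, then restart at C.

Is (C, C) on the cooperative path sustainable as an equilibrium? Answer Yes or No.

No

IC: ρ+…+ρ^3 ≥ (33−18)/(18−5) = 15/13.
At ρ = 1/5: partial sum = 0.2480 < 1.1538. Cooperation not sustainable.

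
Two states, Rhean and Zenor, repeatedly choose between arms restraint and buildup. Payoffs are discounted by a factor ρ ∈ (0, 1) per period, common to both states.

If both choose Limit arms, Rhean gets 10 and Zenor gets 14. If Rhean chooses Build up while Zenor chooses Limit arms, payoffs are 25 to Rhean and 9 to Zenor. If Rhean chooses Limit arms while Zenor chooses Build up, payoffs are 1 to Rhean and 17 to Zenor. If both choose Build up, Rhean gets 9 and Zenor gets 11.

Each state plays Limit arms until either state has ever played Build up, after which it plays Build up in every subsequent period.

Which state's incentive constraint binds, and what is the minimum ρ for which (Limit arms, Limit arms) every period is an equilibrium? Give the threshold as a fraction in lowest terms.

Rhean's threshold: (25−10)/(25−9) = 15/16.
Zenor's threshold: (17−14)/(17−11) = 1/2.
15/16 > 1/2, so Rhean binds and ρ* = 15/16.

Rhean; ρ ≥ 15/16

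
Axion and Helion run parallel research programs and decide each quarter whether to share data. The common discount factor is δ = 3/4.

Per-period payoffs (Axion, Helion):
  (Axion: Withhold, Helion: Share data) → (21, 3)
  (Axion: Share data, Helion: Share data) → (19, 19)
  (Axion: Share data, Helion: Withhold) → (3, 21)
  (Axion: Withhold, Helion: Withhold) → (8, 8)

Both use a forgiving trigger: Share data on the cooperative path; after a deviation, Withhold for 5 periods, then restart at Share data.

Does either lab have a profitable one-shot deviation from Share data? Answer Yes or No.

No

Comparing payoff streams over the 6 periods until play realigns: cooperate → 19(1+δ+…+δ^5); deviate → 21 + 8(δ+…+δ^5).
Cooperation is sustained iff (19−8)(δ+…+δ^5) ≥ 21−19.
δ+…+δ^5 = 3/4·(1−(3/4)^5)/(1−3/4) = 2.2881, and (21−19)/(19−8) = 0.1818.
2.2881 ≥ 0.1818, so cooperation is sustainable.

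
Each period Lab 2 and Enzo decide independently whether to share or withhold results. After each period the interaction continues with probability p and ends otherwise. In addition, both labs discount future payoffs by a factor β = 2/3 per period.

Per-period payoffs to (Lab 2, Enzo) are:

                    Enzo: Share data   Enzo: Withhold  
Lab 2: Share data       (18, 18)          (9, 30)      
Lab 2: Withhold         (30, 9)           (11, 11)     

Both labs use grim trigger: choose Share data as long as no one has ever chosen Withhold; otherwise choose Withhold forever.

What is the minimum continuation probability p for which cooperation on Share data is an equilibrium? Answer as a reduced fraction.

With continuation probability p and discount β, the effective per-period discount factor is βp.
Grim-trigger IC: βp ≥ (30−18)/(30−11) = 12/19.
So p ≥ (12/19)/(2/3) = 18/19.

18/19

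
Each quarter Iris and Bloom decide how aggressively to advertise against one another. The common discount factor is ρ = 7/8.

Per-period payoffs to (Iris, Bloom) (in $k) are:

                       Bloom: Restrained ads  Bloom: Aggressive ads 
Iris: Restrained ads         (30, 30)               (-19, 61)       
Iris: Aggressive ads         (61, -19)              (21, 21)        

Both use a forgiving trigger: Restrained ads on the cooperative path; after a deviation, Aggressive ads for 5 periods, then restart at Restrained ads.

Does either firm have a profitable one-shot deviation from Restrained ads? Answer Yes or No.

IC: ρ+…+ρ^5 ≥ (61−30)/(30−21) = 31/9.
At ρ = 7/8: partial sum = 3.4096 < 3.4444. Cooperation not sustainable.

Yes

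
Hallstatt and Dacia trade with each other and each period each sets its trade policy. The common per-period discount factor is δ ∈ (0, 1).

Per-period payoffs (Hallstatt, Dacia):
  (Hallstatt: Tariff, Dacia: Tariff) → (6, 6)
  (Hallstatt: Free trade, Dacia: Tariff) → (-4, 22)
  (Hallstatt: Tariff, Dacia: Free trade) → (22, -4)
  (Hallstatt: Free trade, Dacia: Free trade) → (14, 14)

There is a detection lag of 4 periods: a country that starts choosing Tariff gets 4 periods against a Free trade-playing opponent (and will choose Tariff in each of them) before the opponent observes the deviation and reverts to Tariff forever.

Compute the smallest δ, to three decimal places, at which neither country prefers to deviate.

0.841

A deviator earns 22 for 4 periods, then 6 forever; cooperating earns 14 forever. Multiplying the IC by (1−δ):
14 ≥ 22(1−δ^4) + 6δ^4, so 16·δ^4 ≥ 8 and δ^4 ≥ 1/2.
δ ≥ (1/2)^(1/4) ≈ 0.841.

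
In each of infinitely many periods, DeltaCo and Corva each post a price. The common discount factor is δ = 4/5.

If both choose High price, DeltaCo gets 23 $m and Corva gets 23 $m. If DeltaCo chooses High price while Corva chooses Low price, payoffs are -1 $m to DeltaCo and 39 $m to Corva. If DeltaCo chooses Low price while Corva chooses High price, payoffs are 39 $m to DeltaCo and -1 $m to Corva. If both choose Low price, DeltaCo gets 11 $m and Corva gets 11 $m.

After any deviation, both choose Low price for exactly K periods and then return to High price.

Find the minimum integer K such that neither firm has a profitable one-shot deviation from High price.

Need Σ_{k=1}^{K} δ^k ≥ (39−23)/(23−11) = 1.3333 at δ = 4/5.
At K = 1 the sum is 0.8000 < 1.3333; at K = 2 it is 1.4400 ≥ 1.3333.
So the minimum punishment length is K = 2.

2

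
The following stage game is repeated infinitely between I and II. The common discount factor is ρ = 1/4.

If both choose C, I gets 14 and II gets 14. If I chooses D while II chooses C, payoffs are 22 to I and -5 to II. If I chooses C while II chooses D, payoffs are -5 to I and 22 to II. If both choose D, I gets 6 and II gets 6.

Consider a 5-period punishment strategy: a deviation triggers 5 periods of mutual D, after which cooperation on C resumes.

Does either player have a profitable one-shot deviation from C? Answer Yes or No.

Comparing payoff streams over the 6 periods until play realigns: cooperate → 14(1+ρ+…+ρ^5); deviate → 22 + 6(ρ+…+ρ^5).
Cooperation is sustained iff (14−6)(ρ+…+ρ^5) ≥ 22−14.
ρ+…+ρ^5 = 1/4·(1−(1/4)^5)/(1−1/4) = 0.3330, and (22−14)/(14−6) = 1.0000.
0.3330 < 1.0000, so cooperation is not sustainable.

Yes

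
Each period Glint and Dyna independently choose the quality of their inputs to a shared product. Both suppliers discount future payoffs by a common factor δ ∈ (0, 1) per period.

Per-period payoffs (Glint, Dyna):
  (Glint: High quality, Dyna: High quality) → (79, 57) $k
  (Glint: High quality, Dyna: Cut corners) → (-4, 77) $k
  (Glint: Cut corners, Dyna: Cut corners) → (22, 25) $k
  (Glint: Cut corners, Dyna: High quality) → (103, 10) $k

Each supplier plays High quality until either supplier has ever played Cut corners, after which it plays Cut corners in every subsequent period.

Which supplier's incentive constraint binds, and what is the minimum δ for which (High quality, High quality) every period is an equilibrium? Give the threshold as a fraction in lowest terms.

For Glint: deviation gain 103−79 = 24, per-period punishment loss 79−22 = 57. IC gives δ ≥ 24/81 = 8/27.
For Dyna: gain 20, loss 32 per period, so δ ≥ 20/52 = 5/13.
The tighter constraint is Dyna's, so cooperation needs δ ≥ 5/13.

Dyna; δ ≥ 5/13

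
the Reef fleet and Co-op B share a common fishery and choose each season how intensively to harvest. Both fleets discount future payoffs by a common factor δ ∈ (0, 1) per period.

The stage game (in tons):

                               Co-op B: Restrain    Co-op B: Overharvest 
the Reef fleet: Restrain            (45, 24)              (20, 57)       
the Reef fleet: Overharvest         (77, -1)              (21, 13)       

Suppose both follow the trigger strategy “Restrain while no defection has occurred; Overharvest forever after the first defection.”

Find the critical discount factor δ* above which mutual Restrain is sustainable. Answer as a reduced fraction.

3/4

the Reef fleet: cooperation gives 45 each period; deviation gives 77 once then 21 forever.
  45/(1−δ) ≥ 77 + 21δ/(1−δ) ⇒ δ ≥ 32/56 = 4/7.
Co-op B: cooperation gives 24 each period; deviation gives 57 once then 13 forever.
  δ ≥ 33/44 = 3/4.
Both must hold, so the binding constraint is Co-op B's: δ ≥ 3/4.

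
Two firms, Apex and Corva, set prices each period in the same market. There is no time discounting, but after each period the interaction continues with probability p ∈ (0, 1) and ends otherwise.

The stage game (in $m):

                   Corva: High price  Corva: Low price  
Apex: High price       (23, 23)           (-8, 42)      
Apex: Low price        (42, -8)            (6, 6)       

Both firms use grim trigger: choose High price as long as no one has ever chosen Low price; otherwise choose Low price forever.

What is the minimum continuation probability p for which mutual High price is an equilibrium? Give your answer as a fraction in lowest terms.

19/36

Expected cooperation value is 23 + p·23 + p²·23 + … = 23/(1−p); deviation gives 42 + p·6/(1−p).
23 ≥ 42(1−p) + 6p ⇒ 36p ≥ 19 ⇒ p ≥ 19/36.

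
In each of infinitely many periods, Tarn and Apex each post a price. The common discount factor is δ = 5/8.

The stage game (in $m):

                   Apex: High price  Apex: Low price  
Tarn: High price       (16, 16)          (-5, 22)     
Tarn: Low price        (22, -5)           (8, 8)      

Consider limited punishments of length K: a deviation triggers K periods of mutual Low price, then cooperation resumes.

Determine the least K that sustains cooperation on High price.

No profitable deviation requires (16−8)(δ+…+δ^K) ≥ 22−16, i.e. δ+…+δ^K ≥ 3/4 ≈ 0.7500.
With δ = 5/8, the partial sums are K=1: 0.6250, K=2: 1.0156.
K = 2 is the first length at which the sum reaches 0.7500.

2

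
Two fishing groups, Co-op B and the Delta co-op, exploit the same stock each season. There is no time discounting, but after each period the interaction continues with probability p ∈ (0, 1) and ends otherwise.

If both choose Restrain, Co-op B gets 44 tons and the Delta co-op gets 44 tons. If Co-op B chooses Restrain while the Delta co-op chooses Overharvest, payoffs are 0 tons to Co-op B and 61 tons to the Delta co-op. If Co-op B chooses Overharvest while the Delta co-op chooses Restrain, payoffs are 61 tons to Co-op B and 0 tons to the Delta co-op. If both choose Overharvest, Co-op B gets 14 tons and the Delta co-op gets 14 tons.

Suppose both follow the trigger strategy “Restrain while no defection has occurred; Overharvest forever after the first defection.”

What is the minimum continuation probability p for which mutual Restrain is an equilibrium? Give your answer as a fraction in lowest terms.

With no time discounting, the continuation probability p plays the role of the discount factor.
Grim-trigger IC: 44/(1−p) ≥ 61 + 14p/(1−p) ⇒ p ≥ (61−44)/(61−14) = 17/47.

17/47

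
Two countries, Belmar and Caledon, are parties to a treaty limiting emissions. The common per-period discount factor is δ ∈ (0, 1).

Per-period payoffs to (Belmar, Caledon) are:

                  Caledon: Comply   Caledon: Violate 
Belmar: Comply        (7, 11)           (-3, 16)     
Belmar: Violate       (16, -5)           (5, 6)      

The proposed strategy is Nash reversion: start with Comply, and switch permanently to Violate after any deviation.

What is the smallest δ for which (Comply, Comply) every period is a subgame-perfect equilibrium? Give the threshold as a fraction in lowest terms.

For Belmar: deviation gain 16−7 = 9, per-period punishment loss 7−5 = 2. IC gives δ ≥ 9/11.
For Caledon: gain 5, loss 5 per period, so δ ≥ 5/10 = 1/2.
The tighter constraint is Belmar's, so cooperation needs δ ≥ 9/11.

9/11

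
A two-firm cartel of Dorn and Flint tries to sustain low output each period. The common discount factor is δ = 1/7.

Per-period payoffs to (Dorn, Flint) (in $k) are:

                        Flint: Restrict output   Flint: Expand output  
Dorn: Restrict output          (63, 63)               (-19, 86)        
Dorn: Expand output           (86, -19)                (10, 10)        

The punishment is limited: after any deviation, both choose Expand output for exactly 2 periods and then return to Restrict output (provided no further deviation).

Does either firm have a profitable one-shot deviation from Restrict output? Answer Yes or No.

Yes

Comparing payoff streams over the 3 periods until play realigns: cooperate → 63(1+δ+…+δ^2); deviate → 86 + 10(δ+…+δ^2).
Cooperation is sustained iff (63−10)(δ+…+δ^2) ≥ 86−63.
δ+…+δ^2 = 1/7·(1−(1/7)^2)/(1−1/7) = 0.1633, and (86−63)/(63−10) = 0.4340.
0.1633 < 0.4340, so cooperation is not sustainable.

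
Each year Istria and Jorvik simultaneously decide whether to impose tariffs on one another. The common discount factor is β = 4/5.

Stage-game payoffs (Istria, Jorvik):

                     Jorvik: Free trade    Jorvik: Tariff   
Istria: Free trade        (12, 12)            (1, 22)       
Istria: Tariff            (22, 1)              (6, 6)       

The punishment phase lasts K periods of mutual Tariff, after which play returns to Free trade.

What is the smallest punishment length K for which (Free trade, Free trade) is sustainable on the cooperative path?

IC: β(1−β^K)/(1−β) ≥ (22−12)/(12−6) = 5/3.
With β = 4/5: need 1 − β^K ≥ 5/3·(1−4/5)/(4/5), i.e. β^K ≤ 0.5833.
Since (4/5)^2 = 0.6400 and (4/5)^3 = 0.5120, the smallest such K is 3.

3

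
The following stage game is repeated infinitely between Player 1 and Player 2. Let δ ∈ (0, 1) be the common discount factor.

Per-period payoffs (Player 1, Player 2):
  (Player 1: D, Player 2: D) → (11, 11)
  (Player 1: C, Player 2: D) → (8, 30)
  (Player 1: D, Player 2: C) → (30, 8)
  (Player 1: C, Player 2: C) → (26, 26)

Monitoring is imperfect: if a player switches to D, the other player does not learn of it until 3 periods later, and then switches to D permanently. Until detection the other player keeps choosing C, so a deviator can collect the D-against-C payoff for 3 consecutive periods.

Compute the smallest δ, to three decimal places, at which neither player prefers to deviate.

Deviating for the 3 undetected periods gains 30−26 = 4 per period over cooperation, then loses 26−11 = 15 per period forever once punishment starts.
Gain: 4(1 + δ + … + δ^2); loss: 15·δ^3/(1−δ).
No profitable deviation ⇔ 4(1−δ^3) ≤ 15·δ^3, i.e. δ^3 ≥ 4/(4+15) = 4/19.
Hence δ ≥ (4/19)^(1/3) ≈ 0.595.

0.595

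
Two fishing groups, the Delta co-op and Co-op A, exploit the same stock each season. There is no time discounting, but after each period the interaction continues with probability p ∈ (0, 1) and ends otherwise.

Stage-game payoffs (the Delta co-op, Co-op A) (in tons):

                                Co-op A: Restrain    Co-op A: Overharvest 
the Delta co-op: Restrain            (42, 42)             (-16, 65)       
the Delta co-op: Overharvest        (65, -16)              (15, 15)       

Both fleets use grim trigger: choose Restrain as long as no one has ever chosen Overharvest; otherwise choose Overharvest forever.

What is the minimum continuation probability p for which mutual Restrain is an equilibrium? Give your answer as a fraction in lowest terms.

23/50

With no time discounting, the continuation probability p plays the role of the discount factor.
Grim-trigger IC: 42/(1−p) ≥ 65 + 15p/(1−p) ⇒ p ≥ (65−42)/(65−15) = 23/50.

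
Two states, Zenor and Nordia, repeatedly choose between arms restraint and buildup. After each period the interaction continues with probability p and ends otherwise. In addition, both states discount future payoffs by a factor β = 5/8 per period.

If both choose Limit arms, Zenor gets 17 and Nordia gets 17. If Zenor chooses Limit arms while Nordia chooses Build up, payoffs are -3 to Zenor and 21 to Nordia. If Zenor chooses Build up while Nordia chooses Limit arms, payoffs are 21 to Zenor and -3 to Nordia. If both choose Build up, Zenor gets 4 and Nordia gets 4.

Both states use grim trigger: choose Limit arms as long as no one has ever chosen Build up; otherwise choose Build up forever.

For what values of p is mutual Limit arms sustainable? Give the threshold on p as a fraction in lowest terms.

32/85

Expected continuation weight on next period's payoff is β·p = 5/8·p, which plays the role of the discount factor.
Cooperation requires 5/8·p ≥ (21−17)/(21−4) = 4/17, hence p ≥ 32/85.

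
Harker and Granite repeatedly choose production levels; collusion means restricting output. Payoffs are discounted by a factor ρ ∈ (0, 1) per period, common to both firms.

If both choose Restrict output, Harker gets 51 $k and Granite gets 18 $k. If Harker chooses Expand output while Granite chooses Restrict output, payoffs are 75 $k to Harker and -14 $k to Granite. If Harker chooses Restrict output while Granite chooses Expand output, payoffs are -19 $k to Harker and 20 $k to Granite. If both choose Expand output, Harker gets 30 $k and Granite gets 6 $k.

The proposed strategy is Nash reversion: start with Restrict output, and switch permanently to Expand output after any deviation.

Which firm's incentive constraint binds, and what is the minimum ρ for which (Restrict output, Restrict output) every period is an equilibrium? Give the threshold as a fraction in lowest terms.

Harker; ρ ≥ 8/15

Harker: cooperation gives 51 each period; deviation gives 75 once then 30 forever.
  51/(1−ρ) ≥ 75 + 30ρ/(1−ρ) ⇒ ρ ≥ 24/45 = 8/15.
Granite: cooperation gives 18 each period; deviation gives 20 once then 6 forever.
  ρ ≥ 2/14 = 1/7.
Both must hold, so the binding constraint is Harker's: ρ ≥ 8/15.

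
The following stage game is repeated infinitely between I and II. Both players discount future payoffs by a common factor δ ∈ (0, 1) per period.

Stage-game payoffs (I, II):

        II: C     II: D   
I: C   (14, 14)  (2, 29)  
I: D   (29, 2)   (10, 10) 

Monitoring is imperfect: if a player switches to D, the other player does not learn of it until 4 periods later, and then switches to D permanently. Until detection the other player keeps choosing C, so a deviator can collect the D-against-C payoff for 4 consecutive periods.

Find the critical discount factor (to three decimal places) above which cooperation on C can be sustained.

0.943

Deviating for the 4 undetected periods gains 29−14 = 15 per period over cooperation, then loses 14−10 = 4 per period forever once punishment starts.
Gain: 15(1 + δ + … + δ^3); loss: 4·δ^4/(1−δ).
No profitable deviation ⇔ 15(1−δ^4) ≤ 4·δ^4, i.e. δ^4 ≥ 15/(15+4) = 15/19.
Hence δ ≥ (15/19)^(1/4) ≈ 0.943.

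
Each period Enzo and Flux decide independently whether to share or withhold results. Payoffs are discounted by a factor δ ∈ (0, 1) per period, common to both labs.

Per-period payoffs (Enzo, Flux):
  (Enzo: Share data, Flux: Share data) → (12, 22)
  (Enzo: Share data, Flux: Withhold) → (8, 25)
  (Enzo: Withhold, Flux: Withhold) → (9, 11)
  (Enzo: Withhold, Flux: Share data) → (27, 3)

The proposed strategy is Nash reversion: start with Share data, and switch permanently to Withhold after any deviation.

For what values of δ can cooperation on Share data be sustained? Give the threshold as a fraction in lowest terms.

Enzo's threshold: (27−12)/(27−9) = 5/6.
Flux's threshold: (25−22)/(25−11) = 3/14.
5/6 > 3/14, so Enzo binds and δ* = 5/6.

5/6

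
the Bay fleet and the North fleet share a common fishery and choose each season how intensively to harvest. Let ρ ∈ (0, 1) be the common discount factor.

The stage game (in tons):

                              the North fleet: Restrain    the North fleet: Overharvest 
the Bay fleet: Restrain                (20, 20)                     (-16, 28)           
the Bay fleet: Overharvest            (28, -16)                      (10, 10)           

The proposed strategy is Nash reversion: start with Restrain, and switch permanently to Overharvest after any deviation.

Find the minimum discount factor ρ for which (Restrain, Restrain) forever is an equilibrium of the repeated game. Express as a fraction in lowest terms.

Under grim trigger the critical discount factor is (T−C)/(T−P) with T = 28, C = 20, P = 10.
ρ* = (28−20)/(28−10) = 8/18 = 4/9.

4/9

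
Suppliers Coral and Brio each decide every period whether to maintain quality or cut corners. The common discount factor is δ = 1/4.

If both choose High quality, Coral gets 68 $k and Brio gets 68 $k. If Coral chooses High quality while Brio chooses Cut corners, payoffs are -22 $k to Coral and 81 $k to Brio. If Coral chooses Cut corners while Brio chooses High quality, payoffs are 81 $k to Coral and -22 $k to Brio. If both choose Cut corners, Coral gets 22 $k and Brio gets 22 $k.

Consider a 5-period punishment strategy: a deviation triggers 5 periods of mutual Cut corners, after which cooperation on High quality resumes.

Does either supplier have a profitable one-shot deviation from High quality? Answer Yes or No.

A one-shot deviation gives 81 now, then 22 for 5 periods, then back to 68.
Gain from deviating: (81−68) today; loss: (68−22) in each of the next 5 periods.
No-deviation condition: (68−22)(δ+…+δ^5) ≥ 81−68, i.e. δ+…+δ^5 ≥ 13/46.
At δ = 1/4: δ+…+δ^5 = 0.3330 ≥ 0.2826.
So cooperation is sustainable.

No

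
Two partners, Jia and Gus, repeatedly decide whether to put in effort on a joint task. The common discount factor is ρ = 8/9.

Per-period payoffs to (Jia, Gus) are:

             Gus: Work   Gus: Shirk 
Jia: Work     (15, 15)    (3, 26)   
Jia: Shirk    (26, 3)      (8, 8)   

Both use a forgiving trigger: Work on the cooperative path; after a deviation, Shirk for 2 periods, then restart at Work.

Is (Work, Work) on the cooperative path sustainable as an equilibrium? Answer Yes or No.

Yes

Comparing payoff streams over the 3 periods until play realigns: cooperate → 15(1+ρ+…+ρ^2); deviate → 26 + 8(ρ+…+ρ^2).
Cooperation is sustained iff (15−8)(ρ+…+ρ^2) ≥ 26−15.
ρ+…+ρ^2 = 8/9·(1−(8/9)^2)/(1−8/9) = 1.6790, and (26−15)/(15−8) = 1.5714.
1.6790 ≥ 1.5714, so cooperation is sustainable.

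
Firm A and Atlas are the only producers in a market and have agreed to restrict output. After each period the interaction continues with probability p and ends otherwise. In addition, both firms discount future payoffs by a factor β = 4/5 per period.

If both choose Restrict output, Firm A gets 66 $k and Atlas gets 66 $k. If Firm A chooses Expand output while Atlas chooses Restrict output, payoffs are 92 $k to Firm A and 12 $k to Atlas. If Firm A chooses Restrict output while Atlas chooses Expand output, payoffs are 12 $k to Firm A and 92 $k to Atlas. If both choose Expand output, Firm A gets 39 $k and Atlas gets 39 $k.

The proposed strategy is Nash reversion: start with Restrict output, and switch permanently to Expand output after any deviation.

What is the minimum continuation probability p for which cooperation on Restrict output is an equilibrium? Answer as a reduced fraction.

Expected continuation weight on next period's payoff is β·p = 4/5·p, which plays the role of the discount factor.
Cooperation requires 4/5·p ≥ (92−66)/(92−39) = 26/53, hence p ≥ 65/106.

65/106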